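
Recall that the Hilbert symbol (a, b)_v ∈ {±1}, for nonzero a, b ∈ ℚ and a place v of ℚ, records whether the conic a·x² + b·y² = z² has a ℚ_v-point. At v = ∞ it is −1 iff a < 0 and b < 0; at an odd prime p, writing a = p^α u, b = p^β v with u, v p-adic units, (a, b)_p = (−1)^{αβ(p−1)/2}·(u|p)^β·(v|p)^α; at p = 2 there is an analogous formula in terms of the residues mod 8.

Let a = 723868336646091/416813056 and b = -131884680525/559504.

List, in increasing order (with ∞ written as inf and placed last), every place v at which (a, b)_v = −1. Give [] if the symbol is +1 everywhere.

(a, b) ≡ (374699, -86469) mod (ℚ^×)²; places V = {2, 3, 5, 7, 11, 13, 17, 19, 23, 29, 37, 41, ∞}.
(a,b)_29: α=-2, u≡11; β=0, v≡7 (mod 29); (11|29)=-1, (7|29)=+1; sign (−1)^0·-1^0·+1^-2 = +1.
(a,b)_23: α=2, u≡9; β=0, v≡17 (mod 23); (9|23)=+1, (17|23)=-1; sign (−1)^0·+1^0·-1^2 = +1.
(a,b)_5: α=0, u≡1; β=2, v≡1 (mod 5); (1|5)=+1, (1|5)=+1; sign (−1)^0·+1^2·+1^0 = +1.
(a,b)_37: α=1, u≡21; β=1, v≡14 (mod 37); (21|37)=+1, (14|37)=-1; sign (−1)^0·+1^1·-1^1 = -1.
(a,b)_∞: sgn(374699)=+, sgn(-86469)=−, so +1.
(a,b)_7: α=4, u≡5; β=0, v≡4 (mod 7); (5|7)=-1, (4|7)=+1; sign (−1)^0·-1^0·+1^4 = +1.
(a,b)_3: α=2, u≡2; β=1, v≡1 (mod 3); (2|3)=-1, (1|3)=+1; sign (−1)^0·-1^1·+1^2 = -1.
(a,b)_19: α=1, u≡8; β=3, v≡4 (mod 19); (8|19)=-1, (4|19)=+1; sign (−1)^1·-1^3·+1^1 = +1.
(a,b)_13: α=3, u≡8; β=2, v≡6 (mod 13); (8|13)=-1, (6|13)=-1; sign (−1)^0·-1^2·-1^3 = -1.
(a,b)_11: α=-2, u≡6; β=-2, v≡10 (mod 11); (6|11)=-1, (10|11)=-1; sign (−1)^0·-1^-2·-1^-2 = +1.
(a,b)_41: α=1, u≡40; β=1, v≡16 (mod 41); (40|41)=+1, (16|41)=+1; sign (−1)^0·+1^1·+1^1 = +1.
(a,b)_2: α=-12, β=-4; u≡3, v≡3 (mod 8); ε(u)ε(v)=1·1, αω(v)=-12·1, βω(u)=-4·1; sum ≡ 1  ⇒  -1.
(a,b)_17: α=0, u≡9; β=-2, v≡7 (mod 17); (9|17)=+1, (7|17)=-1; sign (−1)^0·+1^-2·-1^0 = +1.
|Ram(374699, -86469)| = 4, even; anisotropic at {2, 3, 13, 37}.

[2, 3, 13, 37]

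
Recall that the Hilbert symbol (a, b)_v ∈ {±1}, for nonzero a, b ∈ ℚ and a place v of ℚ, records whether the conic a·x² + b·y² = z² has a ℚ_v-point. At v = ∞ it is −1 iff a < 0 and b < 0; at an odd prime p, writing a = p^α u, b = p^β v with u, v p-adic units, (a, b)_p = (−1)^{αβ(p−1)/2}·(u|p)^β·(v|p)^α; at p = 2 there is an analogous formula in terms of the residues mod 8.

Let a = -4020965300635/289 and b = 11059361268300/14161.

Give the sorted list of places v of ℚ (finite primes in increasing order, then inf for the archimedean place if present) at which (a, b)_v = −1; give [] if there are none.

[5, 19, 37, 47]

Mod squares: a ≡ -11590435, b ≡ 1420763. Check v ∈ {∞, 2, 3, 5, 7, 17, 19, 31, 37, 43, 47}.
v=17: a=17^-2·(≡7), b=17^-2·(≡7) mod 17; (7|17)=-1, (7|17)=-1; (−1)^{-2·-2·8}·(-1)^-2·(-1)^-2 = +1.
v=3: a=3^0·(≡2), b=3^4·(≡2) mod 3; (2|3)=-1, (2|3)=-1; (−1)^{0·4·1}·(-1)^4·(-1)^0 = +1.
v=31: a=31^3·(≡12), b=31^2·(≡28) mod 31; (12|31)=-1, (28|31)=+1; (−1)^{3·2·15}·(-1)^2·(+1)^3 = +1.
v=5: a=5^1·(≡2), b=5^2·(≡2) mod 5; (2|5)=-1, (2|5)=-1; (−1)^{1·2·2}·(-1)^2·(-1)^1 = -1.
v=37: a=37^1·(≡22), b=37^1·(≡28) mod 37; (22|37)=-1, (28|37)=+1; (−1)^{1·1·18}·(-1)^1·(+1)^1 = -1.
v=2: v_2(a)=0, v_2(b)=2; units ≡ 5, 3 (mod 8); ε·ε+αω+βω = 0·1+0·1+2·1 ≡ 0  ⇒  (a,b)_2 = +1.
v=19: a=19^2·(≡15), b=19^1·(≡18) mod 19; (15|19)=-1, (18|19)=-1; (−1)^{2·1·9}·(-1)^1·(-1)^2 = -1.
v=47: a=47^1·(≡8), b=47^1·(≡4) mod 47; (8|47)=+1, (4|47)=+1; (−1)^{1·1·23}·(+1)^1·(+1)^1 = -1.
v=43: a=43^1·(≡27), b=43^1·(≡15) mod 43; (27|43)=-1, (15|43)=+1; (−1)^{1·1·21}·(-1)^1·(+1)^1 = +1.
v=7: a=7^0·(≡2), b=7^-2·(≡1) mod 7; (2|7)=+1, (1|7)=+1; (−1)^{0·-2·3}·(+1)^-2·(+1)^0 = +1.
v=∞: -11590435 < 0 and 1420763 > 0  ⇒  (a,b)_∞ = +1.
(-11590435, 1420763 / ℚ) ramifies at {5, 19, 37, 47}: a division algebra.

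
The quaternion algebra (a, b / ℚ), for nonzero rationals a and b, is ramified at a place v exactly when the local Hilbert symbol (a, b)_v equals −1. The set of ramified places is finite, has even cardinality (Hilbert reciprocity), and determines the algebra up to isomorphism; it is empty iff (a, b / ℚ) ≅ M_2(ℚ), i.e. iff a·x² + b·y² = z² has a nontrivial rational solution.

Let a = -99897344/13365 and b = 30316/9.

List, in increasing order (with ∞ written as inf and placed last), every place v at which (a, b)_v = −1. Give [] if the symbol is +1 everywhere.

(a, b) ≡ (-4785, 7579) mod (ℚ^×)²; places V = {2, 3, 5, 11, 13, 29, 53, ∞}.
(a,b)_53: α=0, u≡38; β=1, v≡40 (mod 53); (38|53)=+1, (40|53)=+1; sign (−1)^0·+1^1·+1^0 = +1.
(a,b)_5: α=-1, u≡2; β=0, v≡4 (mod 5); (2|5)=-1, (4|5)=+1; sign (−1)^0·-1^0·+1^-1 = +1.
(a,b)_13: α=0, u≡12; β=1, v≡2 (mod 13); (12|13)=+1, (2|13)=-1; sign (−1)^0·+1^1·-1^0 = +1.
(a,b)_29: α=3, u≡9; β=0, v≡27 (mod 29); (9|29)=+1, (27|29)=-1; sign (−1)^0·+1^0·-1^3 = -1.
(a,b)_3: α=-5, u≡1; β=-2, v≡1 (mod 3); (1|3)=+1, (1|3)=+1; sign (−1)^0·+1^-2·+1^-5 = +1.
(a,b)_2: α=12, β=2; u≡7, v≡3 (mod 8); ε(u)ε(v)=1·1, αω(v)=12·1, βω(u)=2·0; sum ≡ 1  ⇒  -1.
(a,b)_∞: sgn(-4785)=−, sgn(7579)=+, so +1.
(a,b)_11: α=-1, u≡5; β=1, v≡8 (mod 11); (5|11)=+1, (8|11)=-1; sign (−1)^1·+1^1·-1^-1 = +1.
|Ram(-4785, 7579)| = 2, even; anisotropic at {2, 29}.

[2, 29]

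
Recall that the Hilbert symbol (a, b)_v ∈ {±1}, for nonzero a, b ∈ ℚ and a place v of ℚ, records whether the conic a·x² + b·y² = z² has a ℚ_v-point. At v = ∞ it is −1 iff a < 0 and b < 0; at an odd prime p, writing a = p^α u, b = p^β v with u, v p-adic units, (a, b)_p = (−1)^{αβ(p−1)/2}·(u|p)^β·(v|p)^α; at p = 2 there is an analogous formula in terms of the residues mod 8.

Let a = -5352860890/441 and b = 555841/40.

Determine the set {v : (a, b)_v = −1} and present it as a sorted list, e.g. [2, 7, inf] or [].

Mod squares: a ≡ -64090, b ≡ 32890. Check v ∈ {∞, 2, 3, 5, 7, 11, 13, 17, 23, 29}.
v=3: a=3^-2·(≡2), b=3^0·(≡1) mod 3; (2|3)=-1, (1|3)=+1; (−1)^{-2·0·1}·(-1)^0·(+1)^-2 = +1.
v=5: a=5^1·(≡2), b=5^-1·(≡2) mod 5; (2|5)=-1, (2|5)=-1; (−1)^{1·-1·2}·(-1)^-1·(-1)^1 = +1.
v=∞: -64090 < 0 and 32890 > 0  ⇒  (a,b)_∞ = +1.
v=7: a=7^-2·(≡4), b=7^0·(≡4) mod 7; (4|7)=+1, (4|7)=+1; (−1)^{-2·0·3}·(+1)^0·(+1)^-2 = +1.
v=2: v_2(a)=1, v_2(b)=-3; units ≡ 3, 5 (mod 8); ε·ε+αω+βω = 1·0+1·1+-3·1 ≡ 0  ⇒  (a,b)_2 = +1.
v=29: a=29^1·(≡28), b=29^0·(≡13) mod 29; (28|29)=+1, (13|29)=+1; (−1)^{1·0·14}·(+1)^0·(+1)^1 = +1.
v=11: a=11^0·(≡8), b=11^1·(≡9) mod 11; (8|11)=-1, (9|11)=+1; (−1)^{0·1·5}·(-1)^1·(+1)^0 = -1.
v=13: a=13^1·(≡1), b=13^3·(≡6) mod 13; (1|13)=+1, (6|13)=-1; (−1)^{1·3·6}·(+1)^3·(-1)^1 = -1.
v=17: a=17^5·(≡13), b=17^0·(≡10) mod 17; (13|17)=+1, (10|17)=-1; (−1)^{5·0·8}·(+1)^0·(-1)^5 = -1.
v=23: a=23^0·(≡22), b=23^1·(≡1) mod 23; (22|23)=-1, (1|23)=+1; (−1)^{0·1·11}·(-1)^1·(+1)^0 = -1.
Ram(-64090, 32890) = {11, 13, 17, 23}; no ℚ_11-point on the conic.

[11, 13, 17, 23]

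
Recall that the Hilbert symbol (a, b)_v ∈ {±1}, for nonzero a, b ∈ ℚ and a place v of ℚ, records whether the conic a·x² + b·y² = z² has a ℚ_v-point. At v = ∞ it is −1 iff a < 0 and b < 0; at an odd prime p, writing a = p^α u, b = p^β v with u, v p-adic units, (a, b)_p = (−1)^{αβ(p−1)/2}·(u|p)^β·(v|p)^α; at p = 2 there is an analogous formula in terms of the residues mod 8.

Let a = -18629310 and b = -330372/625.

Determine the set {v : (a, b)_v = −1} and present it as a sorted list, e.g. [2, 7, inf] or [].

[5, 19, 23, inf]

Mod squares: a ≡ -380190, b ≡ -9177. Check v ∈ {∞, 2, 3, 5, 7, 19, 23, 29}.
v=2: v_2(a)=1, v_2(b)=2; units ≡ 1, 7 (mod 8); ε·ε+αω+βω = 0·1+1·0+2·0 ≡ 0  ⇒  (a,b)_2 = +1.
v=7: a=7^2·(≡1), b=7^1·(≡6) mod 7; (1|7)=+1, (6|7)=-1; (−1)^{2·1·3}·(+1)^1·(-1)^2 = +1.
v=5: a=5^1·(≡3), b=5^-4·(≡3) mod 5; (3|5)=-1, (3|5)=-1; (−1)^{1·-4·2}·(-1)^-4·(-1)^1 = -1.
v=∞: -380190 < 0 and -9177 < 0  ⇒  (a,b)_∞ = -1.
v=23: a=23^1·(≡21), b=23^1·(≡20) mod 23; (21|23)=-1, (20|23)=-1; (−1)^{1·1·11}·(-1)^1·(-1)^1 = -1.
v=3: a=3^1·(≡2), b=3^3·(≡1) mod 3; (2|3)=-1, (1|3)=+1; (−1)^{1·3·1}·(-1)^3·(+1)^1 = +1.
v=19: a=19^1·(≡5), b=19^1·(≡11) mod 19; (5|19)=+1, (11|19)=+1; (−1)^{1·1·9}·(+1)^1·(+1)^1 = -1.
v=29: a=29^1·(≡18), b=29^0·(≡7) mod 29; (18|29)=-1, (7|29)=+1; (−1)^{1·0·14}·(-1)^0·(+1)^1 = +1.
|Ram(-380190, -9177)| = 4, even; anisotropic at {5, 19, 23, ∞}.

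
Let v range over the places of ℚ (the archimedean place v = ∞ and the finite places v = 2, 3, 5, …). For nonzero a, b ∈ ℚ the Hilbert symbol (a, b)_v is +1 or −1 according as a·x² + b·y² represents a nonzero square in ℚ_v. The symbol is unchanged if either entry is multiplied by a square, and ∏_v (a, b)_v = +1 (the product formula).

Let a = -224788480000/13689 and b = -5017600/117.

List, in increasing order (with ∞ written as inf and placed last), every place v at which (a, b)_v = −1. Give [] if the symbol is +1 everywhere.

(a, b) ≡ (-7, -13) mod (ℚ^×)²; places V = {2, 3, 5, 7, 13, ∞}.
(a,b)_5: α=4, u≡3; β=2, v≡3 (mod 5); (3|5)=-1, (3|5)=-1; sign (−1)^0·-1^2·-1^4 = +1.
(a,b)_∞: sgn(-7)=−, sgn(-13)=−, so -1.
(a,b)_13: α=-2, u≡11; β=-1, v≡4 (mod 13); (11|13)=-1, (4|13)=+1; sign (−1)^0·-1^-1·+1^-2 = -1.
(a,b)_7: α=3, u≡5; β=2, v≡2 (mod 7); (5|7)=-1, (2|7)=+1; sign (−1)^0·-1^2·+1^3 = +1.
(a,b)_2: α=20, β=12; u≡1, v≡3 (mod 8); ε(u)ε(v)=0·1, αω(v)=20·1, βω(u)=12·0; sum ≡ 0  ⇒  +1.
(a,b)_3: α=-4, u≡2; β=-2, v≡2 (mod 3); (2|3)=-1, (2|3)=-1; sign (−1)^0·-1^-2·-1^-4 = +1.
|Ram(-7, -13)| = 2, even; anisotropic at {13, ∞}.

[13, inf]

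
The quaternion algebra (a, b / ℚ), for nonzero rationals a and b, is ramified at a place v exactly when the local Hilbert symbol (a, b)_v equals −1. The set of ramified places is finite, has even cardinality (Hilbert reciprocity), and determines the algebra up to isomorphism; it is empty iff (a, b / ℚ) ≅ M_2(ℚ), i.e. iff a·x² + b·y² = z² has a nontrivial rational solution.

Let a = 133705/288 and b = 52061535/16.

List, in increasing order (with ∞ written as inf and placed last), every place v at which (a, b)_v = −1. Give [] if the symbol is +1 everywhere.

Mod squares: a ≡ 2210, b ≡ 15. Check v ∈ {∞, 2, 3, 5, 11, 13, 17, 23}.
v=3: a=3^-2·(≡2), b=3^9·(≡2) mod 3; (2|3)=-1, (2|3)=-1; (−1)^{-2·9·1}·(-1)^9·(-1)^-2 = -1.
v=23: a=23^0·(≡12), b=23^2·(≡20) mod 23; (12|23)=+1, (20|23)=-1; (−1)^{0·2·11}·(+1)^2·(-1)^0 = +1.
v=17: a=17^1·(≡6), b=17^0·(≡13) mod 17; (6|17)=-1, (13|17)=+1; (−1)^{1·0·8}·(-1)^0·(+1)^1 = +1.
v=5: a=5^1·(≡2), b=5^1·(≡2) mod 5; (2|5)=-1, (2|5)=-1; (−1)^{1·1·2}·(-1)^1·(-1)^1 = +1.
v=13: a=13^1·(≡1), b=13^0·(≡2) mod 13; (1|13)=+1, (2|13)=-1; (−1)^{1·0·6}·(+1)^0·(-1)^1 = -1.
v=∞: 2210 > 0 and 15 > 0  ⇒  (a,b)_∞ = +1.
v=2: v_2(a)=-5, v_2(b)=-4; units ≡ 1, 7 (mod 8); ε·ε+αω+βω = 0·1+-5·0+-4·0 ≡ 0  ⇒  (a,b)_2 = +1.
v=11: a=11^2·(≡8), b=11^0·(≡4) mod 11; (8|11)=-1, (4|11)=+1; (−1)^{2·0·5}·(-1)^0·(+1)^2 = +1.
(2210, 15 / ℚ) ramifies at {3, 13}: a division algebra.

[3, 13]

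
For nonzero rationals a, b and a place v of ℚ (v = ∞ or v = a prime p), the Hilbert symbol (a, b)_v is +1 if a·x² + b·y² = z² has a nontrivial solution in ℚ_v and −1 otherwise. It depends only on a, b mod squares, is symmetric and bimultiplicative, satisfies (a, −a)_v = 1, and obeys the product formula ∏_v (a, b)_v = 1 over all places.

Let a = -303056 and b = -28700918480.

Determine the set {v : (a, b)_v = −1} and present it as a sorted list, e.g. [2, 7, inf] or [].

[2, 13, 31, inf]

Mod squares: a ≡ -18941, b ≡ -5. Check v ∈ {∞, 2, 5, 13, 31, 47}.
v=2: v_2(a)=4, v_2(b)=4; units ≡ 3, 3 (mod 8); ε·ε+αω+βω = 1·1+4·1+4·1 ≡ 1  ⇒  (a,b)_2 = -1.
v=31: a=31^1·(≡20), b=31^2·(≡30) mod 31; (20|31)=+1, (30|31)=-1; (−1)^{1·2·15}·(+1)^2·(-1)^1 = -1.
v=∞: -18941 < 0 and -5 < 0  ⇒  (a,b)_∞ = -1.
v=5: a=5^0·(≡4), b=5^1·(≡4) mod 5; (4|5)=+1, (4|5)=+1; (−1)^{0·1·2}·(+1)^1·(+1)^0 = +1.
v=13: a=13^1·(≡10), b=13^2·(≡11) mod 13; (10|13)=+1, (11|13)=-1; (−1)^{1·2·6}·(+1)^2·(-1)^1 = -1.
v=47: a=47^1·(≡38), b=47^2·(≡7) mod 47; (38|47)=-1, (7|47)=+1; (−1)^{1·2·23}·(-1)^2·(+1)^1 = +1.
(-18941, -5 / ℚ) ramifies at {2, 13, 31, ∞}: a division algebra.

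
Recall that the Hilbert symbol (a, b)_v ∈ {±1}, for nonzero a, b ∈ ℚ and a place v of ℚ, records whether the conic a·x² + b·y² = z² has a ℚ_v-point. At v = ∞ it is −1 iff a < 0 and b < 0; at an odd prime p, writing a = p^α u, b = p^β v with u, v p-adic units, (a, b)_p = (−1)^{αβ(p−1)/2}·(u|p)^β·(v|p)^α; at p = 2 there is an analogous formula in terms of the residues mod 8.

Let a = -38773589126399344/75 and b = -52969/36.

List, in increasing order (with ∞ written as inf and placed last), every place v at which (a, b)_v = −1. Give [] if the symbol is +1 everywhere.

[2, 3, 17, inf]

Mod squares: a ≡ -1173, b ≡ -1081. Check v ∈ {∞, 2, 3, 5, 7, 17, 23, 47}.
v=47: a=47^4·(≡25), b=47^1·(≡17) mod 47; (25|47)=+1, (17|47)=+1; (−1)^{4·1·23}·(+1)^1·(+1)^4 = +1.
v=3: a=3^-1·(≡2), b=3^-2·(≡2) mod 3; (2|3)=-1, (2|3)=-1; (−1)^{-1·-2·1}·(-1)^-2·(-1)^-1 = -1.
v=∞: -1173 < 0 and -1081 < 0  ⇒  (a,b)_∞ = -1.
v=5: a=5^-2·(≡2), b=5^0·(≡1) mod 5; (2|5)=-1, (1|5)=+1; (−1)^{-2·0·2}·(-1)^0·(+1)^-2 = +1.
v=17: a=17^1·(≡2), b=17^0·(≡10) mod 17; (2|17)=+1, (10|17)=-1; (−1)^{1·0·8}·(+1)^0·(-1)^1 = -1.
v=7: a=7^4·(≡6), b=7^2·(≡4) mod 7; (6|7)=-1, (4|7)=+1; (−1)^{4·2·3}·(-1)^2·(+1)^4 = +1.
v=2: v_2(a)=4, v_2(b)=-2; units ≡ 3, 7 (mod 8); ε·ε+αω+βω = 1·1+4·0+-2·1 ≡ 1  ⇒  (a,b)_2 = -1.
v=23: a=23^3·(≡6), b=23^1·(≡21) mod 23; (6|23)=+1, (21|23)=-1; (−1)^{3·1·11}·(+1)^1·(-1)^3 = +1.
Ram(-1173, -1081) = {2, 3, 17, ∞}; no ℚ_2-point on the conic.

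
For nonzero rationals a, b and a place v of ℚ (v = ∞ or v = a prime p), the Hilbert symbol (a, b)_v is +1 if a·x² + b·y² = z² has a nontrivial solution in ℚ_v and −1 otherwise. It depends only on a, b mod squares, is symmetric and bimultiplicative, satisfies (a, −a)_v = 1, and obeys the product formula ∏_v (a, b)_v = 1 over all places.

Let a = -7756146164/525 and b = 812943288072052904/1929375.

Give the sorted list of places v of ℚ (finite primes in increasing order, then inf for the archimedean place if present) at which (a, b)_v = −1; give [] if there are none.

[2, 3, 7, 37]

Mod squares: a ≡ -609, b ≡ 518. Check v ∈ {∞, 2, 3, 5, 7, 13, 17, 29, 37}.
v=∞: -609 < 0 and 518 > 0  ⇒  (a,b)_∞ = +1.
v=17: a=17^2·(≡5), b=17^4·(≡1) mod 17; (5|17)=-1, (1|17)=+1; (−1)^{2·4·8}·(-1)^4·(+1)^2 = +1.
v=13: a=13^2·(≡5), b=13^4·(≡7) mod 13; (5|13)=-1, (7|13)=-1; (−1)^{2·4·6}·(-1)^4·(-1)^2 = +1.
v=7: a=7^-1·(≡2), b=7^-3·(≡1) mod 7; (2|7)=+1, (1|7)=+1; (−1)^{-1·-3·3}·(+1)^-3·(+1)^-1 = -1.
v=37: a=37^2·(≡31), b=37^3·(≡29) mod 37; (31|37)=-1, (29|37)=-1; (−1)^{2·3·18}·(-1)^3·(-1)^2 = -1.
v=2: v_2(a)=2, v_2(b)=3; units ≡ 7, 3 (mod 8); ε·ε+αω+βω = 1·1+2·1+3·0 ≡ 1  ⇒  (a,b)_2 = -1.
v=3: a=3^-1·(≡1), b=3^-2·(≡2) mod 3; (1|3)=+1, (2|3)=-1; (−1)^{-1·-2·1}·(+1)^-2·(-1)^-1 = -1.
v=29: a=29^1·(≡18), b=29^2·(≡6) mod 29; (18|29)=-1, (6|29)=+1; (−1)^{1·2·14}·(-1)^2·(+1)^1 = +1.
v=5: a=5^-2·(≡1), b=5^-4·(≡2) mod 5; (1|5)=+1, (2|5)=-1; (−1)^{-2·-4·2}·(+1)^-4·(-1)^-2 = +1.
Ram(-609, 518) = {2, 3, 7, 37}; no ℚ_2-point on the conic.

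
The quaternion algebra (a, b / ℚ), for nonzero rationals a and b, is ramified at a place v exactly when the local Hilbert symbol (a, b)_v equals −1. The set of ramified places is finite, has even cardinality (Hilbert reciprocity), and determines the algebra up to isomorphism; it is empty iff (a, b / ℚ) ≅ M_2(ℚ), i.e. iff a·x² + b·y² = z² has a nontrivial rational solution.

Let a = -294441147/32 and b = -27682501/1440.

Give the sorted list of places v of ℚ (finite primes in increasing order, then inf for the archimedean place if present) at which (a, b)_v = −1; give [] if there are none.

[2, 7, 13, 23, 29, inf]

(a, b) ≡ (-1335334, -46690) mod (ℚ^×)²; places V = {2, 3, 5, 7, 11, 13, 23, 29, ∞}.
(a,b)_3: α=2, u≡2; β=-2, v≡2 (mod 3); (2|3)=-1, (2|3)=-1; sign (−1)^0·-1^-2·-1^2 = +1.
(a,b)_13: α=1, u≡8; β=0, v≡5 (mod 13); (8|13)=-1, (5|13)=-1; sign (−1)^0·-1^0·-1^1 = -1.
(a,b)_7: α=3, u≡4; β=3, v≡2 (mod 7); (4|7)=+1, (2|7)=+1; sign (−1)^1·+1^3·+1^3 = -1.
(a,b)_29: α=1, u≡6; β=1, v≡15 (mod 29); (6|29)=+1, (15|29)=-1; sign (−1)^0·+1^1·-1^1 = -1.
(a,b)_2: α=-5, β=-5; u≡5, v≡7 (mod 8); ε(u)ε(v)=0·1, αω(v)=-5·0, βω(u)=-5·1; sum ≡ 1  ⇒  -1.
(a,b)_∞: sgn(-1335334)=−, sgn(-46690)=−, so -1.
(a,b)_5: α=0, u≡4; β=-1, v≡3 (mod 5); (4|5)=+1, (3|5)=-1; sign (−1)^0·+1^-1·-1^0 = +1.
(a,b)_11: α=1, u≡10; β=2, v≡3 (mod 11); (10|11)=-1, (3|11)=+1; sign (−1)^0·-1^2·+1^1 = +1.
(a,b)_23: α=1, u≡14; β=1, v≡15 (mod 23); (14|23)=-1, (15|23)=-1; sign (−1)^1·-1^1·-1^1 = -1.
(-1335334, -46690 / ℚ) ramifies at {2, 7, 13, 23, 29, ∞}: a division algebra.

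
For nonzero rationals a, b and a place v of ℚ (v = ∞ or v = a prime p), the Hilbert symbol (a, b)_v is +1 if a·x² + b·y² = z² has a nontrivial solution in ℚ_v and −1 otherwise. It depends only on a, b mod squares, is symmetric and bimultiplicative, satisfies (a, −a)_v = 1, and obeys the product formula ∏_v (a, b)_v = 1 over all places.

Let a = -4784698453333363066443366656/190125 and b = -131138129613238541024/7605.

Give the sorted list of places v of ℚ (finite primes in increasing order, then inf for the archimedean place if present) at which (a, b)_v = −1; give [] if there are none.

[2, 11, 19, inf]

(a, b) ≡ (-1045, -93670) mod (ℚ^×)²; places V = {2, 3, 5, 7, 11, 13, 17, 19, 29, ∞}.
(a,b)_2: α=8, β=5; u≡3, v≡5 (mod 8); ε(u)ε(v)=1·0, αω(v)=8·1, βω(u)=5·1; sum ≡ 1  ⇒  -1.
(a,b)_11: α=3, u≡3; β=2, v≡8 (mod 11); (3|11)=+1, (8|11)=-1; sign (−1)^0·+1^2·-1^3 = -1.
(a,b)_13: α=-2, u≡6; β=-2, v≡7 (mod 13); (6|13)=-1, (7|13)=-1; sign (−1)^0·-1^-2·-1^-2 = +1.
(a,b)_∞: sgn(-1045)=−, sgn(-93670)=−, so -1.
(a,b)_19: α=3, u≡3; β=3, v≡13 (mod 19); (3|19)=-1, (13|19)=-1; sign (−1)^1·-1^3·-1^3 = -1.
(a,b)_5: α=-3, u≡4; β=-1, v≡1 (mod 5); (4|5)=+1, (1|5)=+1; sign (−1)^0·+1^-1·+1^-3 = +1.
(a,b)_7: α=2, u≡6; β=2, v≡2 (mod 7); (6|7)=-1, (2|7)=+1; sign (−1)^0·-1^2·+1^2 = +1.
(a,b)_3: α=-2, u≡2; β=-2, v≡2 (mod 3); (2|3)=-1, (2|3)=-1; sign (−1)^0·-1^-2·-1^-2 = +1.
(a,b)_29: α=8, u≡24; β=5, v≡8 (mod 29); (24|29)=+1, (8|29)=-1; sign (−1)^0·+1^5·-1^8 = +1.
(a,b)_17: α=4, u≡4; β=3, v≡2 (mod 17); (4|17)=+1, (2|17)=+1; sign (−1)^0·+1^3·+1^4 = +1.
|Ram(-1045, -93670)| = 4, even; anisotropic at {2, 11, 19, ∞}.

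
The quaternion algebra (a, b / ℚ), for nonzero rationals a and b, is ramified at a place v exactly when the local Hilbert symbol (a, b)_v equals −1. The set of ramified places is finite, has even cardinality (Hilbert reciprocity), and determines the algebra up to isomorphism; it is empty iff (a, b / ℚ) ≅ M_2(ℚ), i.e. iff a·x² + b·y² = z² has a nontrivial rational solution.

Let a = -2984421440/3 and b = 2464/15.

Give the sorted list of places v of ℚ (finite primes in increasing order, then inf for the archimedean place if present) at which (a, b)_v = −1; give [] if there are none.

(a, b) ≡ (-195, 2310) mod (ℚ^×)²; places V = {2, 3, 5, 7, 11, 13, ∞}.
(a,b)_∞: sgn(-195)=−, sgn(2310)=+, so +1.
(a,b)_3: α=-1, u≡1; β=-1, v≡2 (mod 3); (1|3)=+1, (2|3)=-1; sign (−1)^1·+1^-1·-1^-1 = +1.
(a,b)_13: α=1, u≡11; β=0, v≡10 (mod 13); (11|13)=-1, (10|13)=+1; sign (−1)^0·-1^0·+1^1 = +1.
(a,b)_11: α=4, u≡4; β=1, v≡1 (mod 11); (4|11)=+1, (1|11)=+1; sign (−1)^0·+1^1·+1^4 = +1.
(a,b)_5: α=1, u≡4; β=-1, v≡3 (mod 5); (4|5)=+1, (3|5)=-1; sign (−1)^0·+1^-1·-1^1 = -1.
(a,b)_7: α=2, u≡2; β=1, v≡2 (mod 7); (2|7)=+1, (2|7)=+1; sign (−1)^0·+1^1·+1^2 = +1.
(a,b)_2: α=6, β=5; u≡5, v≡3 (mod 8); ε(u)ε(v)=0·1, αω(v)=6·1, βω(u)=5·1; sum ≡ 1  ⇒  -1.
|Ram(-195, 2310)| = 2, even; anisotropic at {2, 5}.

[2, 5]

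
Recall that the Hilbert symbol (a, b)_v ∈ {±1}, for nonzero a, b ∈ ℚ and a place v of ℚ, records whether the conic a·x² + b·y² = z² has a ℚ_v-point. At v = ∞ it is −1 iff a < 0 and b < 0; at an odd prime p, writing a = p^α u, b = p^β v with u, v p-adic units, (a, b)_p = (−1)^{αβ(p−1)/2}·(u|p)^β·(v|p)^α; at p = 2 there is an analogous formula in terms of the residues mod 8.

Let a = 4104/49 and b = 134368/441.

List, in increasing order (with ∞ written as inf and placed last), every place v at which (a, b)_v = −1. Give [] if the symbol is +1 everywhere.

[17, 19]

(a, b) ≡ (114, 8398) mod (ℚ^×)²; places V = {2, 3, 7, 13, 17, 19, ∞}.
(a,b)_7: α=-2, u≡2; β=-2, v≡5 (mod 7); (2|7)=+1, (5|7)=-1; sign (−1)^0·+1^-2·-1^-2 = +1.
(a,b)_17: α=0, u≡5; β=1, v≡1 (mod 17); (5|17)=-1, (1|17)=+1; sign (−1)^0·-1^1·+1^0 = -1.
(a,b)_19: α=1, u≡11; β=1, v≡1 (mod 19); (11|19)=+1, (1|19)=+1; sign (−1)^1·+1^1·+1^1 = -1.
(a,b)_13: α=0, u≡10; β=1, v≡12 (mod 13); (10|13)=+1, (12|13)=+1; sign (−1)^0·+1^1·+1^0 = +1.
(a,b)_3: α=3, u≡2; β=-2, v≡1 (mod 3); (2|3)=-1, (1|3)=+1; sign (−1)^0·-1^-2·+1^3 = +1.
(a,b)_2: α=3, β=5; u≡1, v≡7 (mod 8); ε(u)ε(v)=0·1, αω(v)=3·0, βω(u)=5·0; sum ≡ 0  ⇒  +1.
(a,b)_∞: sgn(114)=+, sgn(8398)=+, so +1.
Ram(114, 8398) = {17, 19}; no ℚ_17-point on the conic.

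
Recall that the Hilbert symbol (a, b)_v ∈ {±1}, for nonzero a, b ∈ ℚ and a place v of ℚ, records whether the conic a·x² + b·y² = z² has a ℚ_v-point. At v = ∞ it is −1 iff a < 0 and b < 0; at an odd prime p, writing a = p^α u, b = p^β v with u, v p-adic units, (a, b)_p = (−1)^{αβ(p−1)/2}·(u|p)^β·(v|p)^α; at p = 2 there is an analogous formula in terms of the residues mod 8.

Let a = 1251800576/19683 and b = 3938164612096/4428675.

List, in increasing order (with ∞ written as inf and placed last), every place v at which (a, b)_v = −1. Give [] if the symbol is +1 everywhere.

[2, 23]

Mod squares: a ≡ 86802, b ≡ 564213. Check v ∈ {∞, 2, 3, 5, 11, 13, 17, 23, 37}.
v=17: a=17^1·(≡12), b=17^1·(≡3) mod 17; (12|17)=-1, (3|17)=-1; (−1)^{1·1·8}·(-1)^1·(-1)^1 = +1.
v=13: a=13^2·(≡3), b=13^3·(≡6) mod 13; (3|13)=+1, (6|13)=-1; (−1)^{2·3·6}·(+1)^3·(-1)^2 = +1.
v=11: a=11^0·(≡1), b=11^2·(≡3) mod 11; (1|11)=+1, (3|11)=+1; (−1)^{0·2·5}·(+1)^2·(+1)^0 = +1.
v=3: a=3^-9·(≡2), b=3^-11·(≡1) mod 3; (2|3)=-1, (1|3)=+1; (−1)^{-9·-11·1}·(-1)^-11·(+1)^-9 = +1.
v=23: a=23^1·(≡6), b=23^1·(≡6) mod 23; (6|23)=+1, (6|23)=+1; (−1)^{1·1·11}·(+1)^1·(+1)^1 = -1.
v=2: v_2(a)=9, v_2(b)=10; units ≡ 1, 5 (mod 8); ε·ε+αω+βω = 0·0+9·1+10·0 ≡ 1  ⇒  (a,b)_2 = -1.
v=∞: 86802 > 0 and 564213 > 0  ⇒  (a,b)_∞ = +1.
v=37: a=37^1·(≡19), b=37^1·(≡31) mod 37; (19|37)=-1, (31|37)=-1; (−1)^{1·1·18}·(-1)^1·(-1)^1 = +1.
v=5: a=5^0·(≡2), b=5^-2·(≡3) mod 5; (2|5)=-1, (3|5)=-1; (−1)^{0·-2·2}·(-1)^-2·(-1)^0 = +1.
|Ram(86802, 564213)| = 2, even; anisotropic at {2, 23}.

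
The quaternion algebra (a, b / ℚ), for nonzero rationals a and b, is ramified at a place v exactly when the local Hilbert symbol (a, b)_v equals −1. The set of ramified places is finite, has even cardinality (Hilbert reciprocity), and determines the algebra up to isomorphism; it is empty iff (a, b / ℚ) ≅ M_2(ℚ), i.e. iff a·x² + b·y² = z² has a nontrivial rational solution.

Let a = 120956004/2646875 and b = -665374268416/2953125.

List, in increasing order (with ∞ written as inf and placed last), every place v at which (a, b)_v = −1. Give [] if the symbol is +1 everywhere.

[3, 11]

(a, b) ≡ (35, -51051) mod (ℚ^×)²; places V = {2, 3, 5, 7, 11, 13, 17, 47, ∞}.
(a,b)_47: α=2, u≡45; β=2, v≡41 (mod 47); (45|47)=-1, (41|47)=-1; sign (−1)^0·-1^2·-1^2 = +1.
(a,b)_3: α=4, u≡2; β=-3, v≡2 (mod 3); (2|3)=-1, (2|3)=-1; sign (−1)^0·-1^-3·-1^4 = -1.
(a,b)_∞: sgn(35)=+, sgn(-51051)=−, so +1.
(a,b)_11: α=-2, u≡10; β=3, v≡9 (mod 11); (10|11)=-1, (9|11)=+1; sign (−1)^0·-1^3·+1^-2 = -1.
(a,b)_17: α=0, u≡2; β=1, v≡14 (mod 17); (2|17)=+1, (14|17)=-1; sign (−1)^0·+1^1·-1^0 = +1.
(a,b)_13: α=2, u≡4; β=1, v≡3 (mod 13); (4|13)=+1, (3|13)=+1; sign (−1)^0·+1^1·+1^2 = +1.
(a,b)_2: α=2, β=10; u≡3, v≡5 (mod 8); ε(u)ε(v)=1·0, αω(v)=2·1, βω(u)=10·1; sum ≡ 0  ⇒  +1.
(a,b)_5: α=-5, u≡2; β=-6, v≡1 (mod 5); (2|5)=-1, (1|5)=+1; sign (−1)^0·-1^-6·+1^-5 = +1.
(a,b)_7: α=-1, u≡6; β=-1, v≡4 (mod 7); (6|7)=-1, (4|7)=+1; sign (−1)^1·-1^-1·+1^-1 = +1.
Ram(35, -51051) = {3, 11}; no ℚ_3-point on the conic.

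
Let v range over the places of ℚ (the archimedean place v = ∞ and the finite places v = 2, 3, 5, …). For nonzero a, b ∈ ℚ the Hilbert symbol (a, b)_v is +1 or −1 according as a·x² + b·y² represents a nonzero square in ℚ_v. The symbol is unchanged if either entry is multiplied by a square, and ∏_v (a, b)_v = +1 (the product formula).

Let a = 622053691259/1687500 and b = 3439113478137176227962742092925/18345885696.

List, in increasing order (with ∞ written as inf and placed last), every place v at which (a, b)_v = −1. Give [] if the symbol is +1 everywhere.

[3, 19]

Mod squares: a ≡ 57057, b ≡ 78. Check v ∈ {∞, 2, 3, 5, 7, 11, 13, 19, 43}.
v=2: v_2(a)=-2, v_2(b)=-23; units ≡ 1, 7 (mod 8); ε·ε+αω+βω = 0·1+-2·0+-23·0 ≡ 0  ⇒  (a,b)_2 = +1.
v=3: a=3^-3·(≡2), b=3^-7·(≡2) mod 3; (2|3)=-1, (2|3)=-1; (−1)^{-3·-7·1}·(-1)^-7·(-1)^-3 = -1.
v=7: a=7^3·(≡6), b=7^8·(≡4) mod 7; (6|7)=-1, (4|7)=+1; (−1)^{3·8·3}·(-1)^8·(+1)^3 = +1.
v=19: a=19^3·(≡4), b=19^10·(≡10) mod 19; (4|19)=+1, (10|19)=-1; (−1)^{3·10·9}·(+1)^10·(-1)^3 = -1.
v=13: a=13^1·(≡8), b=13^3·(≡8) mod 13; (8|13)=-1, (8|13)=-1; (−1)^{1·3·6}·(-1)^3·(-1)^1 = +1.
v=∞: 57057 > 0 and 78 > 0  ⇒  (a,b)_∞ = +1.
v=11: a=11^1·(≡2), b=11^6·(≡3) mod 11; (2|11)=-1, (3|11)=+1; (−1)^{1·6·5}·(-1)^6·(+1)^1 = +1.
v=43: a=43^2·(≡26), b=43^0·(≡1) mod 43; (26|43)=-1, (1|43)=+1; (−1)^{2·0·21}·(-1)^0·(+1)^2 = +1.
v=5: a=5^-6·(≡3), b=5^2·(≡2) mod 5; (3|5)=-1, (2|5)=-1; (−1)^{-6·2·2}·(-1)^2·(-1)^-6 = +1.
Ram(57057, 78) = {3, 19}; no ℚ_3-point on the conic.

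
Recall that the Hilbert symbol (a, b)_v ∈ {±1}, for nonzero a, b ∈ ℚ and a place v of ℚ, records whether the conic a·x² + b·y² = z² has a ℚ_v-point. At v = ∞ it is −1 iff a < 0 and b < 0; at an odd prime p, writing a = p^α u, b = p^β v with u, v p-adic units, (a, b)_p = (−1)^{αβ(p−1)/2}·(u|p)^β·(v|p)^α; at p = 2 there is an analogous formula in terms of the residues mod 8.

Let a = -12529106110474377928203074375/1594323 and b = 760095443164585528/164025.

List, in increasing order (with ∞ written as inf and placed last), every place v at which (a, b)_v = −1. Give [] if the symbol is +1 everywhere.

[43, 53]

(a, b) ≡ (-9933, 42718) mod (ℚ^×)²; places V = {2, 3, 5, 7, 11, 13, 19, 31, 43, 53, ∞}.
(a,b)_11: α=1, u≡10; β=2, v≡3 (mod 11); (10|11)=-1, (3|11)=+1; sign (−1)^0·-1^2·+1^1 = +1.
(a,b)_2: α=0, β=3; u≡3, v≡7 (mod 8); ε(u)ε(v)=1·1, αω(v)=0·0, βω(u)=3·1; sum ≡ 0  ⇒  +1.
(a,b)_53: α=2, u≡18; β=1, v≡6 (mod 53); (18|53)=-1, (6|53)=+1; sign (−1)^0·-1^1·+1^2 = -1.
(a,b)_5: α=4, u≡2; β=-2, v≡3 (mod 5); (2|5)=-1, (3|5)=-1; sign (−1)^0·-1^-2·-1^4 = +1.
(a,b)_43: α=3, u≡37; β=2, v≡12 (mod 43); (37|43)=-1, (12|43)=-1; sign (−1)^0·-1^2·-1^3 = -1.
(a,b)_7: α=7, u≡4; β=6, v≡4 (mod 7); (4|7)=+1, (4|7)=+1; sign (−1)^0·+1^6·+1^7 = +1.
(a,b)_31: α=2, u≡2; β=1, v≡18 (mod 31); (2|31)=+1, (18|31)=+1; sign (−1)^0·+1^1·+1^2 = +1.
(a,b)_13: α=4, u≡1; β=3, v≡10 (mod 13); (1|13)=+1, (10|13)=+1; sign (−1)^0·+1^3·+1^4 = +1.
(a,b)_19: α=2, u≡7; β=0, v≡1 (mod 19); (7|19)=+1, (1|19)=+1; sign (−1)^0·+1^0·+1^2 = +1.
(a,b)_3: α=-13, u≡1; β=-8, v≡1 (mod 3); (1|3)=+1, (1|3)=+1; sign (−1)^0·+1^-8·+1^-13 = +1.
(a,b)_∞: sgn(-9933)=−, sgn(42718)=+, so +1.
(-9933, 42718 / ℚ) ramifies at {43, 53}: a division algebra.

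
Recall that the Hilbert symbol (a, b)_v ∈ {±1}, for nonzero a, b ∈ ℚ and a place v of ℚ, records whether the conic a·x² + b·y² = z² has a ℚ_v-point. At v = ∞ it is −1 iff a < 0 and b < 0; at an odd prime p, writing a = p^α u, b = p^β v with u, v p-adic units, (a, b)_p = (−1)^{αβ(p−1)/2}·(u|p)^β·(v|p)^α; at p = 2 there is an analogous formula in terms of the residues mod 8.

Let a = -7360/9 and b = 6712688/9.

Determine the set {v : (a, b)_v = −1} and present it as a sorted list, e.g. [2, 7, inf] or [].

Mod squares: a ≡ -115, b ≡ 419543. Check v ∈ {∞, 2, 3, 5, 17, 23, 29, 37}.
v=23: a=23^1·(≡13), b=23^1·(≡1) mod 23; (13|23)=+1, (1|23)=+1; (−1)^{1·1·11}·(+1)^1·(+1)^1 = -1.
v=3: a=3^-2·(≡2), b=3^-2·(≡2) mod 3; (2|3)=-1, (2|3)=-1; (−1)^{-2·-2·1}·(-1)^-2·(-1)^-2 = +1.
v=5: a=5^1·(≡2), b=5^0·(≡2) mod 5; (2|5)=-1, (2|5)=-1; (−1)^{1·0·2}·(-1)^0·(-1)^1 = -1.
v=17: a=17^0·(≡2), b=17^1·(≡10) mod 17; (2|17)=+1, (10|17)=-1; (−1)^{0·1·8}·(+1)^1·(-1)^0 = +1.
v=29: a=29^0·(≡20), b=29^1·(≡9) mod 29; (20|29)=+1, (9|29)=+1; (−1)^{0·1·14}·(+1)^1·(+1)^0 = +1.
v=∞: -115 < 0 and 419543 > 0  ⇒  (a,b)_∞ = +1.
v=2: v_2(a)=6, v_2(b)=4; units ≡ 5, 7 (mod 8); ε·ε+αω+βω = 0·1+6·0+4·1 ≡ 0  ⇒  (a,b)_2 = +1.
v=37: a=37^0·(≡25), b=37^1·(≡22) mod 37; (25|37)=+1, (22|37)=-1; (−1)^{0·1·18}·(+1)^1·(-1)^0 = +1.
Ram(-115, 419543) = {5, 23}; no ℚ_5-point on the conic.

[5, 23]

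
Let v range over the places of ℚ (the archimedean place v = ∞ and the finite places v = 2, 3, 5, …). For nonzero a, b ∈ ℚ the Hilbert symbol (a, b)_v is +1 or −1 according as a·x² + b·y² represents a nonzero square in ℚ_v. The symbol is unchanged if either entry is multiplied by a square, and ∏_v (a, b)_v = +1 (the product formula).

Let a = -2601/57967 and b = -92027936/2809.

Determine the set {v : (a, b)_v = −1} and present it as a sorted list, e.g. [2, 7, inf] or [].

[7, 13, 17, inf]

(a, b) ≡ (-7, -34034) mod (ℚ^×)²; places V = {2, 3, 7, 11, 13, 17, 53, ∞}.
(a,b)_∞: sgn(-7)=−, sgn(-34034)=−, so -1.
(a,b)_7: α=-3, u≡3; β=1, v≡3 (mod 7); (3|7)=-1, (3|7)=-1; sign (−1)^1·-1^1·-1^-3 = -1.
(a,b)_17: α=2, u≡3; β=1, v≡1 (mod 17); (3|17)=-1, (1|17)=+1; sign (−1)^0·-1^1·+1^2 = -1.
(a,b)_2: α=0, β=5; u≡1, v≡7 (mod 8); ε(u)ε(v)=0·1, αω(v)=0·0, βω(u)=5·0; sum ≡ 0  ⇒  +1.
(a,b)_13: α=-2, u≡5; β=3, v≡11 (mod 13); (5|13)=-1, (11|13)=-1; sign (−1)^0·-1^3·-1^-2 = -1.
(a,b)_11: α=0, u≡9; β=1, v≡7 (mod 11); (9|11)=+1, (7|11)=-1; sign (−1)^0·+1^1·-1^0 = +1.
(a,b)_53: α=0, u≡25; β=-2, v≡45 (mod 53); (25|53)=+1, (45|53)=-1; sign (−1)^0·+1^-2·-1^0 = +1.
(a,b)_3: α=2, u≡2; β=0, v≡1 (mod 3); (2|3)=-1, (1|3)=+1; sign (−1)^0·-1^0·+1^2 = +1.
|Ram(-7, -34034)| = 4, even; anisotropic at {7, 13, 17, ∞}.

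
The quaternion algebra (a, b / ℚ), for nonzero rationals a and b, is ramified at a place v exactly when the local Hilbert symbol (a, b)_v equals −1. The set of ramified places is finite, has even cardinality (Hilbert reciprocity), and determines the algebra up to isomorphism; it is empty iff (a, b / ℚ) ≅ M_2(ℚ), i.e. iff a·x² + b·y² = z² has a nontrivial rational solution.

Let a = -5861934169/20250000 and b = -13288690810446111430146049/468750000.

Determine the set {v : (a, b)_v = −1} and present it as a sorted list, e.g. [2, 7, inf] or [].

Mod squares: a ≡ -65569, b ≡ -196707. Check v ∈ {∞, 2, 3, 5, 7, 13, 17, 19, 23, 29}.
v=23: a=23^2·(≡12), b=23^4·(≡9) mod 23; (12|23)=+1, (9|23)=+1; (−1)^{2·4·11}·(+1)^4·(+1)^2 = +1.
v=13: a=13^2·(≡10), b=13^4·(≡9) mod 13; (10|13)=+1, (9|13)=+1; (−1)^{2·4·6}·(+1)^4·(+1)^2 = +1.
v=19: a=19^1·(≡11), b=19^3·(≡8) mod 19; (11|19)=+1, (8|19)=-1; (−1)^{1·3·9}·(+1)^3·(-1)^1 = +1.
v=3: a=3^-4·(≡2), b=3^-1·(≡2) mod 3; (2|3)=-1, (2|3)=-1; (−1)^{-4·-1·1}·(-1)^-1·(-1)^-4 = -1.
v=2: v_2(a)=-4, v_2(b)=-4; units ≡ 7, 5 (mod 8); ε·ε+αω+βω = 1·0+-4·1+-4·0 ≡ 0  ⇒  (a,b)_2 = +1.
v=5: a=5^-6·(≡1), b=5^-10·(≡2) mod 5; (1|5)=+1, (2|5)=-1; (−1)^{-6·-10·2}·(+1)^-10·(-1)^-6 = +1.
v=29: a=29^1·(≡16), b=29^3·(≡11) mod 29; (16|29)=+1, (11|29)=-1; (−1)^{1·3·14}·(+1)^3·(-1)^1 = -1.
v=7: a=7^1·(≡3), b=7^1·(≡2) mod 7; (3|7)=-1, (2|7)=+1; (−1)^{1·1·3}·(-1)^1·(+1)^1 = +1.
v=∞: -65569 < 0 and -196707 < 0  ⇒  (a,b)_∞ = -1.
v=17: a=17^1·(≡8), b=17^5·(≡5) mod 17; (8|17)=+1, (5|17)=-1; (−1)^{1·5·8}·(+1)^5·(-1)^1 = -1.
Ram(-65569, -196707) = {3, 17, 29, ∞}; no ℚ_3-point on the conic.

[3, 17, 29, inf]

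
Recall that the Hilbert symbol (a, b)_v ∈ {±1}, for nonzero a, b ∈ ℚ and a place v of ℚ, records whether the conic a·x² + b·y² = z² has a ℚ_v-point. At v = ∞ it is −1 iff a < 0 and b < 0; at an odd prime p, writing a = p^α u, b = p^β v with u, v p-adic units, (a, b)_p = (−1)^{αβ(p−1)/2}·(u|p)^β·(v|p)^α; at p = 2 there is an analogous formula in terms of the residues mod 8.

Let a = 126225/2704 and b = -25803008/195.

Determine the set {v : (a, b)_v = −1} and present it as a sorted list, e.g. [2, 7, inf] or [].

Mod squares: a ≡ 561, b ≡ -3315. Check v ∈ {∞, 2, 3, 5, 7, 11, 13, 17}.
v=11: a=11^1·(≡10), b=11^2·(≡8) mod 11; (10|11)=-1, (8|11)=-1; (−1)^{1·2·5}·(-1)^2·(-1)^1 = -1.
v=3: a=3^3·(≡1), b=3^-1·(≡2) mod 3; (1|3)=+1, (2|3)=-1; (−1)^{3·-1·1}·(+1)^-1·(-1)^3 = +1.
v=∞: 561 > 0 and -3315 < 0  ⇒  (a,b)_∞ = +1.
v=7: a=7^0·(≡4), b=7^2·(≡3) mod 7; (4|7)=+1, (3|7)=-1; (−1)^{0·2·3}·(+1)^2·(-1)^0 = +1.
v=17: a=17^1·(≡13), b=17^1·(≡9) mod 17; (13|17)=+1, (9|17)=+1; (−1)^{1·1·8}·(+1)^1·(+1)^1 = +1.
v=5: a=5^2·(≡1), b=5^-1·(≡3) mod 5; (1|5)=+1, (3|5)=-1; (−1)^{2·-1·2}·(+1)^-1·(-1)^2 = +1.
v=2: v_2(a)=-4, v_2(b)=8; units ≡ 1, 5 (mod 8); ε·ε+αω+βω = 0·0+-4·1+8·0 ≡ 0  ⇒  (a,b)_2 = +1.
v=13: a=13^-2·(≡7), b=13^-1·(≡8) mod 13; (7|13)=-1, (8|13)=-1; (−1)^{-2·-1·6}·(-1)^-1·(-1)^-2 = -1.
(561, -3315 / ℚ) ramifies at {11, 13}: a division algebra.

[11, 13]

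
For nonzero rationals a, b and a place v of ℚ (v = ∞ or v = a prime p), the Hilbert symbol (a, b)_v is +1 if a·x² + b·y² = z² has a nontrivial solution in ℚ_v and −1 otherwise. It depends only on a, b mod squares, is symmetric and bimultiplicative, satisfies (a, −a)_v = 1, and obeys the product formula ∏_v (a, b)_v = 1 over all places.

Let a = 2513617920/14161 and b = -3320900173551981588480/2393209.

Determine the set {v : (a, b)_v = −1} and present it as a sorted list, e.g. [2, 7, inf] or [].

Mod squares: a ≡ 30305, b ≡ -3363855. Check v ∈ {∞, 2, 3, 5, 7, 11, 13, 17, 19, 29, 37}.
v=3: a=3^4·(≡2), b=3^9·(≡1) mod 3; (2|3)=-1, (1|3)=+1; (−1)^{4·9·1}·(-1)^9·(+1)^4 = -1.
v=29: a=29^1·(≡23), b=29^3·(≡7) mod 29; (23|29)=+1, (7|29)=+1; (−1)^{1·3·14}·(+1)^3·(+1)^1 = +1.
v=∞: 30305 > 0 and -3363855 < 0  ⇒  (a,b)_∞ = +1.
v=17: a=17^-2·(≡3), b=17^-2·(≡11) mod 17; (3|17)=-1, (11|17)=-1; (−1)^{-2·-2·8}·(-1)^-2·(-1)^-2 = +1.
v=2: v_2(a)=10, v_2(b)=12; units ≡ 1, 1 (mod 8); ε·ε+αω+βω = 0·0+10·0+12·0 ≡ 0  ⇒  (a,b)_2 = +1.
v=5: a=5^1·(≡4), b=5^1·(≡1) mod 5; (4|5)=+1, (1|5)=+1; (−1)^{1·1·2}·(+1)^1·(+1)^1 = +1.
v=37: a=37^0·(≡2), b=37^1·(≡15) mod 37; (2|37)=-1, (15|37)=-1; (−1)^{0·1·18}·(-1)^1·(-1)^0 = -1.
v=13: a=13^0·(≡2), b=13^-2·(≡9) mod 13; (2|13)=-1, (9|13)=+1; (−1)^{0·-2·6}·(-1)^-2·(+1)^0 = +1.
v=19: a=19^1·(≡8), b=19^3·(≡17) mod 19; (8|19)=-1, (17|19)=+1; (−1)^{1·3·9}·(-1)^3·(+1)^1 = +1.
v=7: a=7^-2·(≡1), b=7^-2·(≡2) mod 7; (1|7)=+1, (2|7)=+1; (−1)^{-2·-2·3}·(+1)^-2·(+1)^-2 = +1.
v=11: a=11^1·(≡5), b=11^3·(≡2) mod 11; (5|11)=+1, (2|11)=-1; (−1)^{1·3·5}·(+1)^3·(-1)^1 = +1.
Ram(30305, -3363855) = {3, 37}; no ℚ_3-point on the conic.

[3, 37]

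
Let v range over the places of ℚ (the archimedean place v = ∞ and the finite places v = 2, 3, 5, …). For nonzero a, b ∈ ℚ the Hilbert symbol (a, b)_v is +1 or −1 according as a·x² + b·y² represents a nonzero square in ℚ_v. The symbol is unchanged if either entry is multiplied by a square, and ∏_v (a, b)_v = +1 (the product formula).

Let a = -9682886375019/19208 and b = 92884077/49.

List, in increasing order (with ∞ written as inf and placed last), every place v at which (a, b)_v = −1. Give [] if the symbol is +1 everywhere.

(a, b) ≡ (-22, 13) mod (ℚ^×)²; places V = {2, 3, 7, 11, 13, ∞}.
(a,b)_13: α=2, u≡9; β=1, v≡9 (mod 13); (9|13)=+1, (9|13)=+1; sign (−1)^0·+1^1·+1^2 = +1.
(a,b)_3: α=16, u≡2; β=10, v≡1 (mod 3); (2|3)=-1, (1|3)=+1; sign (−1)^0·-1^10·+1^16 = +1.
(a,b)_11: α=3, u≡5; β=2, v≡7 (mod 11); (5|11)=+1, (7|11)=-1; sign (−1)^0·+1^2·-1^3 = -1.
(a,b)_2: α=-3, β=0; u≡5, v≡5 (mod 8); ε(u)ε(v)=0·0, αω(v)=-3·1, βω(u)=0·1; sum ≡ 1  ⇒  -1.
(a,b)_7: α=-4, u≡3; β=-2, v≡6 (mod 7); (3|7)=-1, (6|7)=-1; sign (−1)^0·-1^-2·-1^-4 = +1.
(a,b)_∞: sgn(-22)=−, sgn(13)=+, so +1.
(-22, 13 / ℚ) ramifies at {2, 11}: a division algebra.

[2, 11]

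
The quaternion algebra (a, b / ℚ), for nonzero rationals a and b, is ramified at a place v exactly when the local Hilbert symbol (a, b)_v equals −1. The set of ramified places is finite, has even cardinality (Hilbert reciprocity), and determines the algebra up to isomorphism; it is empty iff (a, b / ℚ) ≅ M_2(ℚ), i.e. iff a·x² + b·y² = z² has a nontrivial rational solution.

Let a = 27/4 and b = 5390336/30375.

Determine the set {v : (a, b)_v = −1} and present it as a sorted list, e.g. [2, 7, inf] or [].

Mod squares: a ≡ 3, b ≡ 4935. Check v ∈ {∞, 2, 3, 5, 7, 47}.
v=5: a=5^0·(≡3), b=5^-3·(≡2) mod 5; (3|5)=-1, (2|5)=-1; (−1)^{0·-3·2}·(-1)^-3·(-1)^0 = -1.
v=47: a=47^0·(≡42), b=47^1·(≡44) mod 47; (42|47)=+1, (44|47)=-1; (−1)^{0·1·23}·(+1)^1·(-1)^0 = +1.
v=7: a=7^0·(≡5), b=7^1·(≡3) mod 7; (5|7)=-1, (3|7)=-1; (−1)^{0·1·3}·(-1)^1·(-1)^0 = -1.
v=2: v_2(a)=-2, v_2(b)=14; units ≡ 3, 7 (mod 8); ε·ε+αω+βω = 1·1+-2·0+14·1 ≡ 1  ⇒  (a,b)_2 = -1.
v=∞: 3 > 0 and 4935 > 0  ⇒  (a,b)_∞ = +1.
v=3: a=3^3·(≡1), b=3^-5·(≡1) mod 3; (1|3)=+1, (1|3)=+1; (−1)^{3·-5·1}·(+1)^-5·(+1)^3 = -1.
Ram(3, 4935) = {2, 3, 5, 7}; no ℚ_2-point on the conic.

[2, 3, 5, 7]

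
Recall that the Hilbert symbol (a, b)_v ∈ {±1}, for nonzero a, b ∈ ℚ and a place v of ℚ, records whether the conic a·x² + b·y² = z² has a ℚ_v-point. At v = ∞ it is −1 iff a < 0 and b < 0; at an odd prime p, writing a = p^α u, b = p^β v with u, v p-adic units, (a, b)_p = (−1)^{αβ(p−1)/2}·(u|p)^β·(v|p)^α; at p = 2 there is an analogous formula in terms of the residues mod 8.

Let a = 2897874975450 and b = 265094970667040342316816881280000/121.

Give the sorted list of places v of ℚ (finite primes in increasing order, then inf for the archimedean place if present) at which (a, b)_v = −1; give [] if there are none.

[3, 13, 17, 23]

Mod squares: a ≡ 238602, b ≡ 3959657. Check v ∈ {∞, 2, 3, 5, 7, 11, 13, 17, 19, 23, 41}.
v=19: a=19^1·(≡12), b=19^3·(≡6) mod 19; (12|19)=-1, (6|19)=+1; (−1)^{1·3·9}·(-1)^3·(+1)^1 = +1.
v=7: a=7^1·(≡3), b=7^2·(≡1) mod 7; (3|7)=-1, (1|7)=+1; (−1)^{1·2·3}·(-1)^2·(+1)^1 = +1.
v=41: a=41^2·(≡2), b=41^5·(≡29) mod 41; (2|41)=+1, (29|41)=-1; (−1)^{2·5·20}·(+1)^5·(-1)^2 = +1.
v=11: a=11^0·(≡4), b=11^-2·(≡9) mod 11; (4|11)=+1, (9|11)=+1; (−1)^{0·-2·5}·(+1)^-2·(+1)^0 = +1.
v=23: a=23^1·(≡6), b=23^3·(≡18) mod 23; (6|23)=+1, (18|23)=+1; (−1)^{1·3·11}·(+1)^3·(+1)^1 = -1.
v=2: v_2(a)=1, v_2(b)=10; units ≡ 5, 1 (mod 8); ε·ε+αω+βω = 0·0+1·0+10·1 ≡ 0  ⇒  (a,b)_2 = +1.
v=5: a=5^2·(≡3), b=5^4·(≡3) mod 5; (3|5)=-1, (3|5)=-1; (−1)^{2·4·2}·(-1)^4·(-1)^2 = +1.
v=∞: 238602 > 0 and 3959657 > 0  ⇒  (a,b)_∞ = +1.
v=13: a=13^1·(≡11), b=13^3·(≡12) mod 13; (11|13)=-1, (12|13)=+1; (−1)^{1·3·6}·(-1)^3·(+1)^1 = -1.
v=3: a=3^1·(≡1), b=3^4·(≡2) mod 3; (1|3)=+1, (2|3)=-1; (−1)^{1·4·1}·(+1)^4·(-1)^1 = -1.
v=17: a=17^2·(≡7), b=17^3·(≡15) mod 17; (7|17)=-1, (15|17)=+1; (−1)^{2·3·8}·(-1)^3·(+1)^2 = -1.
|Ram(238602, 3959657)| = 4, even; anisotropic at {3, 13, 17, 23}.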